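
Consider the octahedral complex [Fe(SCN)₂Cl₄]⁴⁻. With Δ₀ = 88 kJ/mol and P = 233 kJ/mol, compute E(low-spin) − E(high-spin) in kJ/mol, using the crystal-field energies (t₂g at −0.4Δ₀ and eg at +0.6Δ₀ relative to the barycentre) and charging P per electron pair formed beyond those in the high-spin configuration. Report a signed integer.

290

Ligand charges: 2×(-1) from SCN⁻ and 4×(-1) from Cl⁻ sum to -6; with overall charge -4, Fe is +2.
Group 8 minus oxidation state +2 gives a d⁶ configuration for Fe²⁺.
High-spin d⁶ fills as t₂g⁴ eg² with CFSE 4(−0.4) + 2(+0.6) = -0.4Δ₀ = -35 kJ/mol.
Low-spin: t₂g⁶ eg⁰, orbital CFSE = -2.4Δ₀ = -211 kJ/mol; plus 2 excess pairs × P = +466 kJ/mol; total 255 kJ/mol.
The difference is 255 − (-35) = 290 kJ/mol, so high-spin lies lower.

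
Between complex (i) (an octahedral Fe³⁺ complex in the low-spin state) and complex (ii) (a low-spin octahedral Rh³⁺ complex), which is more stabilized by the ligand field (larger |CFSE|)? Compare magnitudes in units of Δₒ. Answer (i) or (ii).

(i): Fe sits in group 8; removing 3 electrons leaves Fe³⁺ with 8 − 3 = 5 d electrons; t2g^5 e_g^0, CFSE = -2.0Δₒ.
(ii): Rh³⁺: group 9, so d-count = 9 − 3 = 6; t₂g⁶ eg⁰, CFSE = -2.4Δₒ.
So (ii) has the larger |CFSE|.

(ii)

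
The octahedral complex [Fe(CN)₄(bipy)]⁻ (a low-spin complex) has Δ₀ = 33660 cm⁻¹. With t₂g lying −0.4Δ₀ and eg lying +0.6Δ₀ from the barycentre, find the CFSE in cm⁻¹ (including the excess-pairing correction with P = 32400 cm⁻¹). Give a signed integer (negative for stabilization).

-2520

Ligand charges: 4×(-1) from CN⁻ and 1×(+0) from bipy sum to -4; with overall charge -1, Fe is +3.
Fe is in group 8, so Fe³⁺ is d⁵ (8 − 3 = 5).
Electron filling gives t₂g⁵ eg⁰.
Orbital CFSE = 5(-0.4) + 0(0.6) = -2.0Δ₀ = -2.0 × 33660 = -67320 cm⁻¹.
High-spin d⁵ would be t₂g³ eg² with 0 pairs; low-spin has 2, so 2 excess pairs cost +2P = +64800 cm⁻¹.
Net CFSE = -67320 + 64800 = -2520 cm⁻¹.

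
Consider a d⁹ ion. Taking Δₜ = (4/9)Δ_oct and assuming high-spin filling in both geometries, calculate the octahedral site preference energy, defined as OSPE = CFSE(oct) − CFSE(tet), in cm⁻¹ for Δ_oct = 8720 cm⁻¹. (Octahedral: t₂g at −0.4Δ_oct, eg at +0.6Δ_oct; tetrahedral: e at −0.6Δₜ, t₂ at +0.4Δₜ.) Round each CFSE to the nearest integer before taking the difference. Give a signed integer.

In an octahedral site d⁹ (HS) is t₂g⁶ eg³, giving CFSE(oct) = -0.6Δ_oct = -5232 cm⁻¹.
Tetrahedral e⁴ t₂⁵ gives -0.4Δₜ = -0.4 × (4/9) × 8720 = -1550 cm⁻¹.
OSPE = CFSE(oct) − CFSE(tet) = -5232 − (-1550) = -3682 cm⁻¹.

-3682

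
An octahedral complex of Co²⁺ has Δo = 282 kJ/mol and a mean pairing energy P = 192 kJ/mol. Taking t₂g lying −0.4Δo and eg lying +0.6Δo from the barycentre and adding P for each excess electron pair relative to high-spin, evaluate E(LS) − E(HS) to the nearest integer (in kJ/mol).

-90

Group 9 minus oxidation state +2 gives a d⁷ configuration for Co²⁺.
In the high-spin limit (t₂g⁵ eg²) the orbital term is -0.8Δo = -226 kJ/mol, with no excess pairing.
Low-spin t₂g⁶ eg¹ gives -1.8Δo = -508 kJ/mol, but forming 1 extra pair costs 1P = 192 kJ/mol, so E(LS) = -508 + 192 = -316 kJ/mol.
The difference is -316 − (-226) = -90 kJ/mol, so low-spin lies lower.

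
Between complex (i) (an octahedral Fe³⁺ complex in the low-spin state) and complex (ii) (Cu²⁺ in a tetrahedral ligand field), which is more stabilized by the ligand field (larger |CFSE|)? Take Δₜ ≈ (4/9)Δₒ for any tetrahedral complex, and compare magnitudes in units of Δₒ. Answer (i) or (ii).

(i): Fe³⁺: group 8, so d-count = 8 − 3 = 5; t₂g⁵ eg⁰, CFSE = -2.0Δₒ.
(ii): Group 11 minus oxidation state +2 gives a d⁹ configuration for Cu²⁺; With tetrahedral geometry the complex is necessarily high-spin; e⁴ t₂⁵, CFSE = -0.4Δₜ ≈ -0.18Δₒ.
So (i) has the larger |CFSE|.

(i)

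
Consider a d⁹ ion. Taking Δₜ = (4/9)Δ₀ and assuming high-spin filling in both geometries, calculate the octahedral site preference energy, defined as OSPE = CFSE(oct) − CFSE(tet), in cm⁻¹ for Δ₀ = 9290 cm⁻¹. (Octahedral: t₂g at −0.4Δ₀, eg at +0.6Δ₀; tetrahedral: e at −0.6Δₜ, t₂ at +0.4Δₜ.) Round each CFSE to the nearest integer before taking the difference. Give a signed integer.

-3922

In an octahedral site d⁹ (HS) is t2g^6 e_g^3, giving CFSE(oct) = -0.6Δ₀ = -5574 cm⁻¹.
Tetrahedral: e^4 t2^5, CFSE = 4(−0.6) + 5(+0.4) = -0.4Δₜ = -0.4 × (4/9) × 9290 = -1652 cm⁻¹.
Subtracting, OSPE = -5574 − (-1652) = -3922 cm⁻¹.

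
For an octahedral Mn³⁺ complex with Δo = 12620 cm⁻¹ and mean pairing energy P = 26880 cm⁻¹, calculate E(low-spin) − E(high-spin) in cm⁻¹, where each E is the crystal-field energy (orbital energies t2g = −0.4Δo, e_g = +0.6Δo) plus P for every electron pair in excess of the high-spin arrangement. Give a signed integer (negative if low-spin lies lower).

14260

Group 7 minus oxidation state +3 gives a d⁴ configuration for Mn³⁺.
In the high-spin limit (t2g^3 e_g^1) the orbital term is -0.6Δo = -7572 cm⁻¹, with no excess pairing.
Low-spin: t2g^4 e_g^0, orbital CFSE = -1.6Δo = -20192 cm⁻¹; plus 1 excess pair × P = +26880 cm⁻¹; total 6688 cm⁻¹.
The difference is 6688 − (-7572) = 14260 cm⁻¹, so high-spin lies lower.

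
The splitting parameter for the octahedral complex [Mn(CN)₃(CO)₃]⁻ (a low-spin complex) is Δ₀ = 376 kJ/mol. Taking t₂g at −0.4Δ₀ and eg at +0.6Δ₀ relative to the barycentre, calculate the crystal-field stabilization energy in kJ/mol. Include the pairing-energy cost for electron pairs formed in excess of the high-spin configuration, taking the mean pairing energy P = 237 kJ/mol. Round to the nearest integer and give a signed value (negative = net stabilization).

-278

Ligand charges: 3×(-1) from CN⁻ and 3×(+0) from CO sum to -3; with overall charge -1, Mn is +2.
Group 7 minus oxidation state +2 gives a d⁵ configuration for Mn²⁺.
The d⁵ electrons fill as t₂g⁵ eg⁰.
The orbital stabilization is -2.0Δ₀ = -2.0 × 376 = -752 kJ/mol.
High-spin d⁵ would be t₂g³ eg² with 0 pairs; low-spin has 2, so 2 excess pairs cost +2P = +474 kJ/mol.
Net CFSE = -752 + 474 = -278 kJ/mol.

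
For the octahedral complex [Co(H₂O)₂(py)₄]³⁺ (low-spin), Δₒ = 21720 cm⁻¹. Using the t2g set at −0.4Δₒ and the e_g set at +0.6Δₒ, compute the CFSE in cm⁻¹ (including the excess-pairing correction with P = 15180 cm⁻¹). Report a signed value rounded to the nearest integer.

-21768

Ligand charges: 2×(+0) from H₂O and 4×(+0) from py sum to +0; with overall charge +3, Co is +3.
Co is in group 9, so Co³⁺ is d⁶ (9 − 3 = 6).
Electron filling gives t2g^6 e_g^0.
CFSE(orbital) = 6×(-0.4Δₒ) + 0×(0.6Δₒ) = -2.4Δₒ; with Δₒ = 21720 cm⁻¹ that is -52128 cm⁻¹.
Pairing penalty: 3 pairs vs 1 in the high-spin reference → 2 extra × P = 30360 cm⁻¹.
Combining: -52128 + 30360 = -21768 cm⁻¹.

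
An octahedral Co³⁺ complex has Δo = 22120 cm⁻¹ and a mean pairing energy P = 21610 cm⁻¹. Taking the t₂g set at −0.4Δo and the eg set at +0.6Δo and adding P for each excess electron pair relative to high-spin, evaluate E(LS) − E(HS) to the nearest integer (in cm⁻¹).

Co³⁺: group 9, so d-count = 9 − 3 = 6.
High-spin d⁶ fills as t₂g⁴ eg² with CFSE 4(−0.4) + 2(+0.6) = -0.4Δo = -8848 cm⁻¹.
For low-spin the configuration is t₂g⁶ eg⁰: orbital energy -2.4 × 22120 = -53088 cm⁻¹, and 2 additional pairs relative to high-spin add 43220 cm⁻¹, giving -9868 cm⁻¹.
The difference is -9868 − (-8848) = -1020 cm⁻¹, so low-spin lies lower.

-1020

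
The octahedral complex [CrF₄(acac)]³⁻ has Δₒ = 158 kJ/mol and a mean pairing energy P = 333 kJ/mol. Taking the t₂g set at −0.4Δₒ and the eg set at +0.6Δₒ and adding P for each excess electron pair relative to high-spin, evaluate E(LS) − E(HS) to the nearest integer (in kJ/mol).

175

Ligand charges: 4×(-1) from F⁻ and 1×(-1) from acac⁻ sum to -5; with overall charge -3, Cr is +2.
Cr²⁺: group 6, so d-count = 6 − 2 = 4.
High-spin: t₂g³ eg¹, CFSE = -0.6Δₒ = -95 kJ/mol.
Low-spin t₂g⁴ eg⁰ gives -1.6Δₒ = -253 kJ/mol, but forming 1 extra pair costs 1P = 333 kJ/mol, so E(LS) = -253 + 333 = 80 kJ/mol.
The difference is 80 − (-95) = 175 kJ/mol, so high-spin lies lower.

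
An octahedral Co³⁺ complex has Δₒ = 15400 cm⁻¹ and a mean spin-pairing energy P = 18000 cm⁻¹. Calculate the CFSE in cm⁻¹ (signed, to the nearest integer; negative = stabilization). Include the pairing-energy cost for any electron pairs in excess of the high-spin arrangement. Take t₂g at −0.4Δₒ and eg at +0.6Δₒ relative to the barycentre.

Co sits in group 9; removing 3 electrons leaves Co³⁺ with 9 − 3 = 6 d electrons.
Since Δₒ = 15400 cm⁻¹ < P = 18000 cm⁻¹, the complex adopts the high-spin configuration.
Filling d⁶ accordingly: t₂g⁴ eg².
Orbital CFSE = -0.4Δₒ = -0.4 × 15400 = -6160 cm⁻¹.
High-spin has no excess pairs, so no pairing correction applies.

-6160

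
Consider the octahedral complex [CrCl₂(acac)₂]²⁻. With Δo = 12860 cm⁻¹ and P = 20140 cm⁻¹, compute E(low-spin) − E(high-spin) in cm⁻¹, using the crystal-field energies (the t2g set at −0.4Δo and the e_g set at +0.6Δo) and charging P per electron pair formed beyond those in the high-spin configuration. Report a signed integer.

7280

Ligand charges: 2×(-1) from Cl⁻ and 2×(-1) from acac⁻ sum to -4; with overall charge -2, Cr is +2.
Cr is in group 6, so Cr²⁺ is d⁴ (6 − 2 = 4).
High-spin d⁴ fills as t2g^3 e_g^1 with CFSE 3(−0.4) + 1(+0.6) = -0.6Δo = -7716 cm⁻¹.
For low-spin the configuration is t2g^4 e_g^0: orbital energy -1.6 × 12860 = -20576 cm⁻¹, and 1 additional pair relative to high-spin adds 20140 cm⁻¹, giving -436 cm⁻¹.
E(LS) − E(HS) = -436 − (-7716) = 7280 cm⁻¹.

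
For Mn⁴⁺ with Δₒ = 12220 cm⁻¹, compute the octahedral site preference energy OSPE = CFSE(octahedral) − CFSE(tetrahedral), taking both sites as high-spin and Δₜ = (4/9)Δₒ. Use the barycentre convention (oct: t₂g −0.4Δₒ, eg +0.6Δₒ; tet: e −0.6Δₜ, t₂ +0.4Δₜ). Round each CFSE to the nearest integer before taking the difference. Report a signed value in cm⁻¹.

Mn sits in group 7; removing 4 electrons leaves Mn⁴⁺ with 7 − 4 = 3 d electrons.
Octahedral high-spin t₂g³ eg⁰: CFSE = -1.2 × 12220 = -14664 cm⁻¹.
Tetrahedral: e² t₂¹, CFSE = 2(−0.6) + 1(+0.4) = -0.8Δₜ = -0.8 × (4/9) × 12220 = -4345 cm⁻¹.
OSPE = -14664 − (-4345) = -10319 cm⁻¹.

-10319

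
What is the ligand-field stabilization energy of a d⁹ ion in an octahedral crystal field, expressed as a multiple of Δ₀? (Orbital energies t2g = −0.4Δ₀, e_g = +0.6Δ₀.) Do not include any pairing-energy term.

-0.6 Δ₀

Configuration: t2g^6 e_g^3.
CFSE = 6(-0.4Δ₀) + 3(0.6Δ₀) = -2.4Δ₀ + 1.8Δ₀ = -0.6Δ₀.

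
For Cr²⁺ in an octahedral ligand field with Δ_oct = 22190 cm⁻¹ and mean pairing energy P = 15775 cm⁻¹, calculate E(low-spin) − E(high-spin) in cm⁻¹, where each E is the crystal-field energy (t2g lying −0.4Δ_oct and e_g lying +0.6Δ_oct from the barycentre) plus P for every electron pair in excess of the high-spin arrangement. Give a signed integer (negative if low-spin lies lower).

Cr²⁺: group 6, so d-count = 6 − 2 = 4.
In the high-spin limit (t2g^3 e_g^1) the orbital term is -0.6Δ_oct = -13314 cm⁻¹, with no excess pairing.
Low-spin t2g^4 e_g^0 gives -1.6Δ_oct = -35504 cm⁻¹, but forming 1 extra pair costs 1P = 15775 cm⁻¹, so E(LS) = -35504 + 15775 = -19729 cm⁻¹.
E(LS) − E(HS) = -19729 − (-13314) = -6415 cm⁻¹.

-6415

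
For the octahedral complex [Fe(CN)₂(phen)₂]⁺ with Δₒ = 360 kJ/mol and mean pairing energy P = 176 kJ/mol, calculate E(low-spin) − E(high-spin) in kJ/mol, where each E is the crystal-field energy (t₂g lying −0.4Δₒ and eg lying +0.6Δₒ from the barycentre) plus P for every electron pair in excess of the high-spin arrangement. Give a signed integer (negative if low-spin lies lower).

Ligand charges: 2×(-1) from CN⁻ and 2×(+0) from phen sum to -2; with overall charge +1, Fe is +3.
Fe sits in group 8; removing 3 electrons leaves Fe³⁺ with 8 − 3 = 5 d electrons.
High-spin: t₂g³ eg², CFSE = 0.0Δₒ = 0 kJ/mol.
Low-spin t₂g⁵ eg⁰ gives -2.0Δₒ = -720 kJ/mol, but forming 2 extra pairs costs 2P = 352 kJ/mol, so E(LS) = -720 + 352 = -368 kJ/mol.
E(LS) − E(HS) = -368 − (0) = -368 kJ/mol.

-368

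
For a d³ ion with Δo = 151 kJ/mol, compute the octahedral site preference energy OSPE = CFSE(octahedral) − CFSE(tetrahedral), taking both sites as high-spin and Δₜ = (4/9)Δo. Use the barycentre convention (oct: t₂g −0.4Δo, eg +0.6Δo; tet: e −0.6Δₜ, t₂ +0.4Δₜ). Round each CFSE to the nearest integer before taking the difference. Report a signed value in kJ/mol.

Octahedral (high-spin): t2g^3 e_g^0, CFSE = 3(−0.4) + 0(+0.6) = -1.2Δo = -1.2 × 151 = -181 kJ/mol.
In a tetrahedral site the filling is e^2 t2^1: CFSE(tet) = -0.8Δₜ = -0.8 × (4/9)(151) = -54 kJ/mol.
OSPE = CFSE(oct) − CFSE(tet) = -181 − (-54) = -127 kJ/mol.

-127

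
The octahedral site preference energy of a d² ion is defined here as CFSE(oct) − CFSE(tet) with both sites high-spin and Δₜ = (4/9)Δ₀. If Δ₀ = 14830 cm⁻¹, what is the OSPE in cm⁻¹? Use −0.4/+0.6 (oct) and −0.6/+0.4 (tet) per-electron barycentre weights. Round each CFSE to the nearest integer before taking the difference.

Octahedral high-spin t₂g² eg⁰: CFSE = -0.8 × 14830 = -11864 cm⁻¹.
In a tetrahedral site the filling is e² t₂⁰: CFSE(tet) = -1.2Δₜ = -1.2 × (4/9)(14830) = -7909 cm⁻¹.
OSPE = -11864 − (-7909) = -3955 cm⁻¹.

-3955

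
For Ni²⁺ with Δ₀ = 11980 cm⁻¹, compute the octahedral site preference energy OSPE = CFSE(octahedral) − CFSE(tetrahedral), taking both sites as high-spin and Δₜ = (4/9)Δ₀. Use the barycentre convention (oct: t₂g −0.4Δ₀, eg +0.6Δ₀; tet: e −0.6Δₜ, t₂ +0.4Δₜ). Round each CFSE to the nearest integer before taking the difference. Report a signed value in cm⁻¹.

-10116

Ni sits in group 10; removing 2 electrons leaves Ni²⁺ with 10 − 2 = 8 d electrons.
In an octahedral site d⁸ (HS) is t₂g⁶ eg², giving CFSE(oct) = -1.2Δ₀ = -14376 cm⁻¹.
Tetrahedral: e⁴ t₂⁴, CFSE = 4(−0.6) + 4(+0.4) = -0.8Δₜ = -0.8 × (4/9) × 11980 = -4260 cm⁻¹.
Subtracting, OSPE = -14376 − (-4260) = -10116 cm⁻¹.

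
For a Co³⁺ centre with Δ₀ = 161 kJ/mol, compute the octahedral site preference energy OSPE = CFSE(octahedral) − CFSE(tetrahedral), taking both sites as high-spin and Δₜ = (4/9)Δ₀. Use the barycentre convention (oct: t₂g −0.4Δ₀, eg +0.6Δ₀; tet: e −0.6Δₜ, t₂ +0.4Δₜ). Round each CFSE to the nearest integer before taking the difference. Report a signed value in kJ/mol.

-21

Co sits in group 9; removing 3 electrons leaves Co³⁺ with 9 − 3 = 6 d electrons.
In an octahedral site d⁶ (HS) is t₂g⁴ eg², giving CFSE(oct) = -0.4Δ₀ = -64 kJ/mol.
Tetrahedral e³ t₂³ gives -0.6Δₜ = -0.6 × (4/9) × 161 = -43 kJ/mol.
Subtracting, OSPE = -64 − (-43) = -21 kJ/mol.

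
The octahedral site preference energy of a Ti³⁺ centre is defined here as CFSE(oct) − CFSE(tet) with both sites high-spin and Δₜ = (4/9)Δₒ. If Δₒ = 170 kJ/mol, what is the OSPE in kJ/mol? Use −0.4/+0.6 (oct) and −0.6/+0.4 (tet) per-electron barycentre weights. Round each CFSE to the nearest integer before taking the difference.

-23

Ti³⁺: group 4, so d-count = 4 − 3 = 1.
Octahedral (high-spin): t2g^1 e_g^0, CFSE = 1(−0.4) + 0(+0.6) = -0.4Δₒ = -0.4 × 170 = -68 kJ/mol.
In a tetrahedral site the filling is e^1 t2^0: CFSE(tet) = -0.6Δₜ = -0.6 × (4/9)(170) = -45 kJ/mol.
OSPE = CFSE(oct) − CFSE(tet) = -68 − (-45) = -23 kJ/mol.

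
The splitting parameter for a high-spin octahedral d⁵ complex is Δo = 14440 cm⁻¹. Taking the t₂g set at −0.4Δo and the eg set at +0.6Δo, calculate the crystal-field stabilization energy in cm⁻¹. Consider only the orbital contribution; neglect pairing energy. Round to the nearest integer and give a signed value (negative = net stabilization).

0

Configuration: t₂g³ eg².
The orbital stabilization is 0.0Δo = 0.0 × 14440 = 0 cm⁻¹.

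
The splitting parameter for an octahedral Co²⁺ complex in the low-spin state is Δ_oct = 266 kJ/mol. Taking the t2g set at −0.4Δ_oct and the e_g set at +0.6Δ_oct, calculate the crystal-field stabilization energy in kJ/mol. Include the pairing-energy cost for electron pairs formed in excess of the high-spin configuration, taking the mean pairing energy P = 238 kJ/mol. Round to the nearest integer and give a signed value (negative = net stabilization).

-241

Group 9 minus oxidation state +2 gives a d⁷ configuration for Co²⁺.
Configuration: t2g^6 e_g^1.
The orbital stabilization is -1.8Δ_oct = -1.8 × 266 = -479 kJ/mol.
Pairing penalty: 3 pairs vs 2 in the high-spin reference → 1 extra × P = 238 kJ/mol.
Net CFSE = -479 + 238 = -241 kJ/mol.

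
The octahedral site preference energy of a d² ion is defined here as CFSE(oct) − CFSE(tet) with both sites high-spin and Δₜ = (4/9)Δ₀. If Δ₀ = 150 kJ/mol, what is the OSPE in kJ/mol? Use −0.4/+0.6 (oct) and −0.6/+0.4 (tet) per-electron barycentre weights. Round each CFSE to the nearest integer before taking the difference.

Octahedral high-spin t₂g² eg⁰: CFSE = -0.8 × 150 = -120 kJ/mol.
Tetrahedral: e² t₂⁰, CFSE = 2(−0.6) + 0(+0.4) = -1.2Δₜ = -1.2 × (4/9) × 150 = -80 kJ/mol.
OSPE = CFSE(oct) − CFSE(tet) = -120 − (-80) = -40 kJ/mol.

-40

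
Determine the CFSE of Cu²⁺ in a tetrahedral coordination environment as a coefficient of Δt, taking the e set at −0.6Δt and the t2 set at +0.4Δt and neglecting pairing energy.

-0.4 Δt

Group 11 minus oxidation state +2 gives a d⁹ configuration for Cu²⁺.
Tetrahedral fields are weak (Δₜ ≈ 4/9 Δₒ), so electrons fill high-spin.
Configuration: e^4 t2^5.
CFSE = 4(-0.6Δt) + 5(0.4Δt) = -2.4Δt + 2.0Δt = -0.4Δt.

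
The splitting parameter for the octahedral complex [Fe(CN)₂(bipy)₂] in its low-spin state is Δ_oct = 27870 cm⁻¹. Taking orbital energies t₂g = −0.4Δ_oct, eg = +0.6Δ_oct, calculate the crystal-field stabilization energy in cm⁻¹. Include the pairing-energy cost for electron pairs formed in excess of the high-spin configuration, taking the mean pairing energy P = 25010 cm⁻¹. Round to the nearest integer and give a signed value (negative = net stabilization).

Ligand charges: 2×(-1) from CN⁻ and 2×(+0) from bipy sum to -2; with overall charge +0, Fe is +2.
Fe²⁺: group 8, so d-count = 8 − 2 = 6.
Electron filling gives t₂g⁶ eg⁰.
The orbital stabilization is -2.4Δ_oct = -2.4 × 27870 = -66888 cm⁻¹.
Pairing penalty: 3 pairs vs 1 in the high-spin reference → 2 extra × P = 50020 cm⁻¹.
Combining: -66888 + 50020 = -16868 cm⁻¹.

-16868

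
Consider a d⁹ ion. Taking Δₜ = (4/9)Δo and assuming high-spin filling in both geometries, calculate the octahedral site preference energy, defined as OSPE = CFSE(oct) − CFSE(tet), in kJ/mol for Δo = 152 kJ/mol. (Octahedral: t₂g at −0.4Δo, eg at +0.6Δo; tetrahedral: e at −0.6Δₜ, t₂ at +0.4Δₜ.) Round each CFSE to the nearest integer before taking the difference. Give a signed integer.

-64

Octahedral high-spin t₂g⁶ eg³: CFSE = -0.6 × 152 = -91 kJ/mol.
Tetrahedral e⁴ t₂⁵ gives -0.4Δₜ = -0.4 × (4/9) × 152 = -27 kJ/mol.
Subtracting, OSPE = -91 − (-27) = -64 kJ/mol.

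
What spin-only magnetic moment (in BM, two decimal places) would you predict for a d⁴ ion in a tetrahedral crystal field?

With tetrahedral geometry the complex is necessarily high-spin.
Configuration: e^2 t2^2 → 4 unpaired electrons.
μ(spin-only) = √[4(4+2)] = √24 ≈ 4.90 BM.

4.90 BM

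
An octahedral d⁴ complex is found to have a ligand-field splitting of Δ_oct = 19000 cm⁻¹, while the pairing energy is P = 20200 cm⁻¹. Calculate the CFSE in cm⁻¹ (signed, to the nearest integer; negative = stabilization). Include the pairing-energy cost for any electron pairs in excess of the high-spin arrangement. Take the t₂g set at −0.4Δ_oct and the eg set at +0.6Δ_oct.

Since Δ_oct = 19000 cm⁻¹ < P = 20200 cm⁻¹, the complex adopts the high-spin configuration.
That gives t₂g³ eg¹.
Orbital CFSE = -0.6Δ_oct = -0.6 × 19000 = -11400 cm⁻¹.
High-spin has no excess pairs, so no pairing correction applies.

-11400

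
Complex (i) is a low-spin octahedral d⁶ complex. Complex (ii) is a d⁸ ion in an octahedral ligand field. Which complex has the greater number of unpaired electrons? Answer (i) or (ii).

(ii)

(i): t₂g⁶ eg⁰ → 0 unpaired.
(ii): For octahedral d⁸ the high- and low-spin configurations coincide; t₂g⁶ eg² → 2 unpaired.
So (ii) has more unpaired electrons.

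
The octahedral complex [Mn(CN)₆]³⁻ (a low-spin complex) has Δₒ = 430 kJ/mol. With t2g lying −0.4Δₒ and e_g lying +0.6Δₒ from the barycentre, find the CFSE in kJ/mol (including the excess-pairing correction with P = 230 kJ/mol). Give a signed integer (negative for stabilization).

-458

Each CN⁻ contributes -1; 6 × (-1) = -6. With overall charge -3, Mn is in the +3 oxidation state.
Mn³⁺: group 7, so d-count = 7 − 3 = 4.
Electron filling gives t2g^4 e_g^0.
The orbital stabilization is -1.6Δₒ = -1.6 × 430 = -688 kJ/mol.
Pairing penalty: 1 pair vs 0 in the high-spin reference → 1 extra × P = 230 kJ/mol.
Net CFSE = -688 + 230 = -458 kJ/mol.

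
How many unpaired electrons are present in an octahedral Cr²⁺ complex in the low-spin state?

2

Cr is in group 6, so Cr²⁺ is d⁴ (6 − 2 = 4).
Configuration: t2g^4 e_g^0, giving 2 unpaired electrons.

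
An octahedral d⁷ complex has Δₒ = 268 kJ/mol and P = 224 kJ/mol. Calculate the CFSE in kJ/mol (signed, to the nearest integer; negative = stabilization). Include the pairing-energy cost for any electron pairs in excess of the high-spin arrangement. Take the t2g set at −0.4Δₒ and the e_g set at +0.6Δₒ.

Δₒ > P, so pairing is preferred: the ground state is low-spin.
That gives t2g^6 e_g^1.
Orbital CFSE = -1.8Δₒ = -1.8 × 268 = -482 kJ/mol.
Excess pairs vs high-spin: 3 − 2 = 1; pairing cost = +224 kJ/mol.
Net CFSE = -482 + 224 = -258 kJ/mol.

-258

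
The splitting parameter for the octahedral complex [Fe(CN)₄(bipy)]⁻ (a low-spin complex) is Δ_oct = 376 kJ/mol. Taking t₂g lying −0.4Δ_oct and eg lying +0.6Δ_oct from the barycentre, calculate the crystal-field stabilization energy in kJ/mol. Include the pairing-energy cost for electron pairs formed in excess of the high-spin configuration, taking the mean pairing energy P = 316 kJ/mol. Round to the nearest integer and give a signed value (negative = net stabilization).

Ligand charges: 4×(-1) from CN⁻ and 1×(+0) from bipy sum to -4; with overall charge -1, Fe is +3.
Fe is in group 8, so Fe³⁺ is d⁵ (8 − 3 = 5).
Configuration: t₂g⁵ eg⁰.
The orbital stabilization is -2.0Δ_oct = -2.0 × 376 = -752 kJ/mol.
High-spin d⁵ would be t₂g³ eg² with 0 pairs; low-spin has 2, so 2 excess pairs cost +2P = +632 kJ/mol.
Net CFSE = -752 + 632 = -120 kJ/mol.

-120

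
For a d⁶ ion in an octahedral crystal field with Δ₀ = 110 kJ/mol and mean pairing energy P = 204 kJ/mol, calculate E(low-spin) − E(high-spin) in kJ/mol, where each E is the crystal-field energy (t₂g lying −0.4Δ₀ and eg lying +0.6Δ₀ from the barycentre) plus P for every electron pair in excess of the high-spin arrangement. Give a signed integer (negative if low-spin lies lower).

High-spin d⁶ fills as t₂g⁴ eg² with CFSE 4(−0.4) + 2(+0.6) = -0.4Δ₀ = -44 kJ/mol.
For low-spin the configuration is t₂g⁶ eg⁰: orbital energy -2.4 × 110 = -264 kJ/mol, and 2 additional pairs relative to high-spin add 408 kJ/mol, giving 144 kJ/mol.
Thus E(LS) − E(HS) = 188 kJ/mol.

188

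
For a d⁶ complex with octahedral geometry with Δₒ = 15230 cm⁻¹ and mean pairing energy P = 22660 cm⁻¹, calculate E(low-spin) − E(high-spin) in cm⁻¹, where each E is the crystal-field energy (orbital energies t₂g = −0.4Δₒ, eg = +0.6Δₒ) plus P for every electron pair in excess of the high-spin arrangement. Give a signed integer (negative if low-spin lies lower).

14860

High-spin d⁶ fills as t₂g⁴ eg² with CFSE 4(−0.4) + 2(+0.6) = -0.4Δₒ = -6092 cm⁻¹.
For low-spin the configuration is t₂g⁶ eg⁰: orbital energy -2.4 × 15230 = -36552 cm⁻¹, and 2 additional pairs relative to high-spin add 45320 cm⁻¹, giving 8768 cm⁻¹.
Thus E(LS) − E(HS) = 14860 cm⁻¹.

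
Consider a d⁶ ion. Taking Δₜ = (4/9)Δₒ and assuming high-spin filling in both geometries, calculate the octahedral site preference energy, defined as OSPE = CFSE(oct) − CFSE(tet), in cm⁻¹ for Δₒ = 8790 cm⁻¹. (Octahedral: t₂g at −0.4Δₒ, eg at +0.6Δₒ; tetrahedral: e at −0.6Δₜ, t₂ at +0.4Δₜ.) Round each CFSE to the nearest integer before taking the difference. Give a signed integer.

-1172

Octahedral (high-spin): t₂g⁴ eg², CFSE = 4(−0.4) + 2(+0.6) = -0.4Δₒ = -0.4 × 8790 = -3516 cm⁻¹.
Tetrahedral e³ t₂³ gives -0.6Δₜ = -0.6 × (4/9) × 8790 = -2344 cm⁻¹.
OSPE = CFSE(oct) − CFSE(tet) = -3516 − (-2344) = -1172 cm⁻¹.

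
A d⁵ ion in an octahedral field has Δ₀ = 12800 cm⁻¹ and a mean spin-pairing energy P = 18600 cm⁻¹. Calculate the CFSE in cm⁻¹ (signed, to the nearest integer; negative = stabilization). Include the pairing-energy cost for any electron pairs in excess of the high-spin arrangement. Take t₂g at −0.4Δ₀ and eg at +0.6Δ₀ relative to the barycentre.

0

Here Δ₀ < P (12800 < 18600), so the high-spin state is favoured.
Filling d⁵ accordingly: t₂g³ eg².
Orbital CFSE = 0.0Δ₀ = 0.0 × 12800 = 0 cm⁻¹.
High-spin has no excess pairs, so no pairing correction applies.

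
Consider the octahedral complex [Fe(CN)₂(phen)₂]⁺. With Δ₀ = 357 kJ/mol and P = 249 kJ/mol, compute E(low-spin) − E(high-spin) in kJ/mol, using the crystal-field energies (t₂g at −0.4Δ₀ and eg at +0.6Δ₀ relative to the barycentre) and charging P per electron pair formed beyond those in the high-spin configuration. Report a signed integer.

-216

Ligand charges: 2×(-1) from CN⁻ and 2×(+0) from phen sum to -2; with overall charge +1, Fe is +3.
Group 8 minus oxidation state +3 gives a d⁵ configuration for Fe³⁺.
In the high-spin limit (t₂g³ eg²) the orbital term is 0.0Δ₀ = 0 kJ/mol, with no excess pairing.
For low-spin the configuration is t₂g⁵ eg⁰: orbital energy -2.0 × 357 = -714 kJ/mol, and 2 additional pairs relative to high-spin add 498 kJ/mol, giving -216 kJ/mol.
E(LS) − E(HS) = -216 − (0) = -216 kJ/mol.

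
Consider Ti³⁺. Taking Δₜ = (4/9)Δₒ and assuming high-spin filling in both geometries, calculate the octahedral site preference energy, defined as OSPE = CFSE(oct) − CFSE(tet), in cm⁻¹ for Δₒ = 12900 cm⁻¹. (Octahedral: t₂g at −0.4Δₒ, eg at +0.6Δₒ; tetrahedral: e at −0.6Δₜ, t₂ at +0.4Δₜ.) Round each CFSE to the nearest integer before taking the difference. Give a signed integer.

-1720

Ti sits in group 4; removing 3 electrons leaves Ti³⁺ with 4 − 3 = 1 d electrons.
Octahedral (high-spin): t₂g¹ eg⁰, CFSE = 1(−0.4) + 0(+0.6) = -0.4Δₒ = -0.4 × 12900 = -5160 cm⁻¹.
Tetrahedral e¹ t₂⁰ gives -0.6Δₜ = -0.6 × (4/9) × 12900 = -3440 cm⁻¹.
OSPE = CFSE(oct) − CFSE(tet) = -5160 − (-3440) = -1720 cm⁻¹.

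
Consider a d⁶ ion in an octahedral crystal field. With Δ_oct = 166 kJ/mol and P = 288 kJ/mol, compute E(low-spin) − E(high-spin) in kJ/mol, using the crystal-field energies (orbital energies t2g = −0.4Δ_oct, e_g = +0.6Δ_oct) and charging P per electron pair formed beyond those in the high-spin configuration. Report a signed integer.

High-spin d⁶ fills as t2g^4 e_g^2 with CFSE 4(−0.4) + 2(+0.6) = -0.4Δ_oct = -66 kJ/mol.
For low-spin the configuration is t2g^6 e_g^0: orbital energy -2.4 × 166 = -398 kJ/mol, and 2 additional pairs relative to high-spin add 576 kJ/mol, giving 178 kJ/mol.
Thus E(LS) − E(HS) = 244 kJ/mol.

244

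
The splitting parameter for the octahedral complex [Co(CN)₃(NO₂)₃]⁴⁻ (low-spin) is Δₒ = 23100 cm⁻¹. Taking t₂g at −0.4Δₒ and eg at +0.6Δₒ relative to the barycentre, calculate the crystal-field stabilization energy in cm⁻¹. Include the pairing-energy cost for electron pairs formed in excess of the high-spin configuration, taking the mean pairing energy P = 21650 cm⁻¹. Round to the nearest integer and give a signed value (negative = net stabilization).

-19930

Ligand charges: 3×(-1) from CN⁻ and 3×(-1) from NO₂⁻ sum to -6; with overall charge -4, Co is +2.
Group 9 minus oxidation state +2 gives a d⁷ configuration for Co²⁺.
Configuration: t₂g⁶ eg¹.
The orbital stabilization is -1.8Δₒ = -1.8 × 23100 = -41580 cm⁻¹.
High-spin d⁷ would be t₂g⁵ eg² with 2 pairs; low-spin has 3, so 1 excess pair costs +1P = +21650 cm⁻¹.
Net CFSE = -41580 + 21650 = -19930 cm⁻¹.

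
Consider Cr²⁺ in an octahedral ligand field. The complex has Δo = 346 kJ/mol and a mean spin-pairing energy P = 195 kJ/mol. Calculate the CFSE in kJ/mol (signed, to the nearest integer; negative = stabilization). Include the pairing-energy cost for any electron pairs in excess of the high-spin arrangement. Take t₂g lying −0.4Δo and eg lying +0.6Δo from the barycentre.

Group 6 minus oxidation state +2 gives a d⁴ configuration for Cr²⁺.
Δo > P, so pairing is preferred: the ground state is low-spin.
Filling d⁴ accordingly: t₂g⁴ eg⁰.
Orbital CFSE = -1.6Δo = -1.6 × 346 = -554 kJ/mol.
Excess pairs vs high-spin: 1 − 0 = 1; pairing cost = +195 kJ/mol.
Net CFSE = -554 + 195 = -359 kJ/mol.

-359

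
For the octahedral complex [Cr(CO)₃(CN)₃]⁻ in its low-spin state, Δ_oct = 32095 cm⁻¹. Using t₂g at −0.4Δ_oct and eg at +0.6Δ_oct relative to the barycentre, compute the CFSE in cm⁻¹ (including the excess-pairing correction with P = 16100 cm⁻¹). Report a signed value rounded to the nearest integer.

Ligand charges: 3×(+0) from CO and 3×(-1) from CN⁻ sum to -3; with overall charge -1, Cr is +2.
Cr²⁺: group 6, so d-count = 6 − 2 = 4.
Configuration: t₂g⁴ eg⁰.
The orbital stabilization is -1.6Δ_oct = -1.6 × 32095 = -51352 cm⁻¹.
High-spin d⁴ would be t₂g³ eg¹ with 0 pairs; low-spin has 1, so 1 excess pair costs +1P = +16100 cm⁻¹.
Combining: -51352 + 16100 = -35252 cm⁻¹.

-35252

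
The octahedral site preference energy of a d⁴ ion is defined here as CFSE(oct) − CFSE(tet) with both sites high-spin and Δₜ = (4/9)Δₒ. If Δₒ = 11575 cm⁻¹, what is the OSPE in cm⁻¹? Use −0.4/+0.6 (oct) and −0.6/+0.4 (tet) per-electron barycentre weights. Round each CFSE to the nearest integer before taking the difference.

-4887

Octahedral high-spin t₂g³ eg¹: CFSE = -0.6 × 11575 = -6945 cm⁻¹.
In a tetrahedral site the filling is e² t₂²: CFSE(tet) = -0.4Δₜ = -0.4 × (4/9)(11575) = -2058 cm⁻¹.
OSPE = CFSE(oct) − CFSE(tet) = -6945 − (-2058) = -4887 cm⁻¹.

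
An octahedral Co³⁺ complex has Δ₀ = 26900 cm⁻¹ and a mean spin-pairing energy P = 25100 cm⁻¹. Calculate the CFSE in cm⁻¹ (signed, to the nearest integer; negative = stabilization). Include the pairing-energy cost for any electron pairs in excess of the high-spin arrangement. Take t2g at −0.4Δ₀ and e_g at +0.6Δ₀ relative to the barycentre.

Co³⁺: group 9, so d-count = 9 − 3 = 6.
Δ₀ > P, so pairing is preferred: the ground state is low-spin.
That gives t2g^6 e_g^0.
Orbital CFSE = -2.4Δ₀ = -2.4 × 26900 = -64560 cm⁻¹.
Excess pairs vs high-spin: 3 − 1 = 2; pairing cost = +50200 cm⁻¹.
Net CFSE = -64560 + 50200 = -14360 cm⁻¹.

-14360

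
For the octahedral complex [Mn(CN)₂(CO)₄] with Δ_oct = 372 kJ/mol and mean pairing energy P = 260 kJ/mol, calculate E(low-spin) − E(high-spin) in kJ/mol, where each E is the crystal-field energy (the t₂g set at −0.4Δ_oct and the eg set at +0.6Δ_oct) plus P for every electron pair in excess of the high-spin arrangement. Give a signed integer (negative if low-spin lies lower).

Ligand charges: 2×(-1) from CN⁻ and 4×(+0) from CO sum to -2; with overall charge +0, Mn is +2.
Mn²⁺: group 7, so d-count = 7 − 2 = 5.
High-spin d⁵ fills as t₂g³ eg² with CFSE 3(−0.4) + 2(+0.6) = 0.0Δ_oct = 0 kJ/mol.
For low-spin the configuration is t₂g⁵ eg⁰: orbital energy -2.0 × 372 = -744 kJ/mol, and 2 additional pairs relative to high-spin add 520 kJ/mol, giving -224 kJ/mol.
E(LS) − E(HS) = -224 − (0) = -224 kJ/mol.

-224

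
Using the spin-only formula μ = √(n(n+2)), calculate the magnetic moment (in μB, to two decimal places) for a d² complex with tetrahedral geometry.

2.83 μB

Tetrahedral fields are weak (Δₜ ≈ 4/9 Δₒ), so electrons fill high-spin.
Configuration: e^2 t2^0 → 2 unpaired electrons.
μ(spin-only) = √[2(2+2)] = √8 ≈ 2.83 μB.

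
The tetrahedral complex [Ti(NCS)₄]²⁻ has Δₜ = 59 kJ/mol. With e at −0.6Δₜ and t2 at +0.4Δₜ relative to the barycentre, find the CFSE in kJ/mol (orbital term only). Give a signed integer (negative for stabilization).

-71

Each NCS⁻ contributes -1; 4 × (-1) = -4. With overall charge -2, Ti is in the +2 oxidation state.
Ti²⁺: group 4, so d-count = 4 − 2 = 2.
With tetrahedral geometry the complex is necessarily high-spin.
The d² electrons fill as e^2 t2^0.
The orbital stabilization is -1.2Δₜ = -1.2 × 59 = -71 kJ/mol.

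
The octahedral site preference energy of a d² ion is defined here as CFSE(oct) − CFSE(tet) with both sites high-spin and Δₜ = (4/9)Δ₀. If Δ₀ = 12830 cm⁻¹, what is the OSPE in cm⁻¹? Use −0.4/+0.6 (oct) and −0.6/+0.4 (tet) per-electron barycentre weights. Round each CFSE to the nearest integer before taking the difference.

-3421

Octahedral (high-spin): t₂g² eg⁰, CFSE = 2(−0.4) + 0(+0.6) = -0.8Δ₀ = -0.8 × 12830 = -10264 cm⁻¹.
Tetrahedral e² t₂⁰ gives -1.2Δₜ = -1.2 × (4/9) × 12830 = -6843 cm⁻¹.
Subtracting, OSPE = -10264 − (-6843) = -3421 cm⁻¹.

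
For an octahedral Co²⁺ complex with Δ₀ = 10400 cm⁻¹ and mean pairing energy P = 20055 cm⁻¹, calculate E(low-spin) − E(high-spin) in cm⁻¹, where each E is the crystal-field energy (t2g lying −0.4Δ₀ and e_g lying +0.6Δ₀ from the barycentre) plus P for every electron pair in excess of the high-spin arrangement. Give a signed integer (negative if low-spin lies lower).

9655

Co is in group 9, so Co²⁺ is d⁷ (9 − 2 = 7).
In the high-spin limit (t2g^5 e_g^2) the orbital term is -0.8Δ₀ = -8320 cm⁻¹, with no excess pairing.
Low-spin t2g^6 e_g^1 gives -1.8Δ₀ = -18720 cm⁻¹, but forming 1 extra pair costs 1P = 20055 cm⁻¹, so E(LS) = -18720 + 20055 = 1335 cm⁻¹.
E(LS) − E(HS) = 1335 − (-8320) = 9655 cm⁻¹.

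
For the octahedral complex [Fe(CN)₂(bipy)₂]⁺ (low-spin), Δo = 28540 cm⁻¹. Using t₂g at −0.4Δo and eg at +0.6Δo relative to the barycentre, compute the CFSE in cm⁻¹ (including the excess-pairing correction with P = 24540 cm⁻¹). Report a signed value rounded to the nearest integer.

-8000

Ligand charges: 2×(-1) from CN⁻ and 2×(+0) from bipy sum to -2; with overall charge +1, Fe is +3.
Fe sits in group 8; removing 3 electrons leaves Fe³⁺ with 8 − 3 = 5 d electrons.
Configuration: t₂g⁵ eg⁰.
CFSE(orbital) = 5×(-0.4Δo) + 0×(0.6Δo) = -2.0Δo; with Δo = 28540 cm⁻¹ that is -57080 cm⁻¹.
High-spin d⁵ would be t₂g³ eg² with 0 pairs; low-spin has 2, so 2 excess pairs cost +2P = +49080 cm⁻¹.
Overall CFSE = -57080 + 49080 = -8000 cm⁻¹.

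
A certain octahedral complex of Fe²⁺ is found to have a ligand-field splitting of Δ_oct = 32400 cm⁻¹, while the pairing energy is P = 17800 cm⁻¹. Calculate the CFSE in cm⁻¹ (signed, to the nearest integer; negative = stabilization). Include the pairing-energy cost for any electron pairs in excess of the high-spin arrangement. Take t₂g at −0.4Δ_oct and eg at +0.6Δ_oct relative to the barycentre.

Fe sits in group 8; removing 2 electrons leaves Fe²⁺ with 8 − 2 = 6 d electrons.
Δ_oct > P, so pairing is preferred: the ground state is low-spin.
That gives t₂g⁶ eg⁰.
Orbital CFSE = -2.4Δ_oct = -2.4 × 32400 = -77760 cm⁻¹.
Excess pairs vs high-spin: 3 − 1 = 2; pairing cost = +35600 cm⁻¹.
Net CFSE = -77760 + 35600 = -42160 cm⁻¹.

-42160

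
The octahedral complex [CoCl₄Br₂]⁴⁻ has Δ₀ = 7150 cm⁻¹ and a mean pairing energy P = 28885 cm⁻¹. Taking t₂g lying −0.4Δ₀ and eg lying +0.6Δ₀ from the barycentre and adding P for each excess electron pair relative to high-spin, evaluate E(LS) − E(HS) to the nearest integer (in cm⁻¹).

21735

Ligand charges: 4×(-1) from Cl⁻ and 2×(-1) from Br⁻ sum to -6; with overall charge -4, Co is +2.
Co²⁺: group 9, so d-count = 9 − 2 = 7.
High-spin: t₂g⁵ eg², CFSE = -0.8Δ₀ = -5720 cm⁻¹.
For low-spin the configuration is t₂g⁶ eg¹: orbital energy -1.8 × 7150 = -12870 cm⁻¹, and 1 additional pair relative to high-spin adds 28885 cm⁻¹, giving 16015 cm⁻¹.
E(LS) − E(HS) = 16015 − (-5720) = 21735 cm⁻¹.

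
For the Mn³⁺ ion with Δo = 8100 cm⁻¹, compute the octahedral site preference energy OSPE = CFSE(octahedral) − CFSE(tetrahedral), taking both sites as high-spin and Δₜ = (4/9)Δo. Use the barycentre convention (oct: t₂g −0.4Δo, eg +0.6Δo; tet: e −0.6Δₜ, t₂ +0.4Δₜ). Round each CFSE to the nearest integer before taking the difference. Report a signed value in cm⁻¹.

Mn³⁺: group 7, so d-count = 7 − 3 = 4.
Octahedral (high-spin): t₂g³ eg¹, CFSE = 3(−0.4) + 1(+0.6) = -0.6Δo = -0.6 × 8100 = -4860 cm⁻¹.
Tetrahedral e² t₂² gives -0.4Δₜ = -0.4 × (4/9) × 8100 = -1440 cm⁻¹.
OSPE = CFSE(oct) − CFSE(tet) = -4860 − (-1440) = -3420 cm⁻¹.

-3420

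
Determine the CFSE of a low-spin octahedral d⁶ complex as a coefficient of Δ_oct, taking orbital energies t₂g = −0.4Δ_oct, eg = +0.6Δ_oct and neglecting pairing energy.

-2.4 Δ_oct

Configuration: t₂g⁶ eg⁰.
CFSE = 6(-0.4Δ_oct) + 0(0.6Δ_oct) = -2.4Δ_oct + 0.0Δ_oct = -2.4Δ_oct.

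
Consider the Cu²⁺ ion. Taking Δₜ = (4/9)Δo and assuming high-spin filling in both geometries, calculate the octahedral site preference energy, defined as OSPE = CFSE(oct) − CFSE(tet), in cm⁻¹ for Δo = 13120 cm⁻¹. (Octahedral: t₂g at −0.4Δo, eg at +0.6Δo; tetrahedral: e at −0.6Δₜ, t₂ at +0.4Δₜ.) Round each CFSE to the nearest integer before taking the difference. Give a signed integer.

Cu sits in group 11; removing 2 electrons leaves Cu²⁺ with 11 − 2 = 9 d electrons.
In an octahedral site d⁹ (HS) is t2g^6 e_g^3, giving CFSE(oct) = -0.6Δo = -7872 cm⁻¹.
Tetrahedral: e^4 t2^5, CFSE = 4(−0.6) + 5(+0.4) = -0.4Δₜ = -0.4 × (4/9) × 13120 = -2332 cm⁻¹.
OSPE = -7872 − (-2332) = -5540 cm⁻¹.

-5540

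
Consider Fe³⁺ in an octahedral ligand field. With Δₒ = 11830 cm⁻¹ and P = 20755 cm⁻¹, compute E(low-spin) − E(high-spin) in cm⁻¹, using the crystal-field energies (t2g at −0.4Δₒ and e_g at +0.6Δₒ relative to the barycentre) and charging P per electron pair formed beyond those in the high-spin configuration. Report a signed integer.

17850

Group 8 minus oxidation state +3 gives a d⁵ configuration for Fe³⁺.
High-spin d⁵ fills as t2g^3 e_g^2 with CFSE 3(−0.4) + 2(+0.6) = 0.0Δₒ = 0 cm⁻¹.
Low-spin: t2g^5 e_g^0, orbital CFSE = -2.0Δₒ = -23660 cm⁻¹; plus 2 excess pairs × P = +41510 cm⁻¹; total 17850 cm⁻¹.
Thus E(LS) − E(HS) = 17850 cm⁻¹.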